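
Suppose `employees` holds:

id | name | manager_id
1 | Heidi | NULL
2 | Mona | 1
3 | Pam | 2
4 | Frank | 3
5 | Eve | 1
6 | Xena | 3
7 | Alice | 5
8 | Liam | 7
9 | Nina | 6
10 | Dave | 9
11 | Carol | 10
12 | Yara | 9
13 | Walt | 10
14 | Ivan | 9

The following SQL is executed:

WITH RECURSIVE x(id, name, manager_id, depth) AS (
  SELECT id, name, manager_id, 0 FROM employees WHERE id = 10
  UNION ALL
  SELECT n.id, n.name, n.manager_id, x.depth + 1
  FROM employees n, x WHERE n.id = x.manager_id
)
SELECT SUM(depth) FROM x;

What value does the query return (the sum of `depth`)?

15

Base: id=10 (Dave), manager_id=9, depth 0.
Iteration 1: join on id=9 -> Nina (id 9, manager_id=6, depth 1).
Iteration 2: join on id=6 -> Xena (id 6, manager_id=3, depth 2).
Iteration 3: join on id=3 -> Pam (id 3, manager_id=2, depth 3).
Iteration 4: join on id=2 -> Mona (id 2, manager_id=1, depth 4).
Iteration 5: join on id=1 -> Heidi (id 1, manager_id=NULL, depth 5).
Iteration 6: manager_id is NULL; no match; recursion stops.
SUM(depth) = 0 + 1 + 2 + 3 + 4 + 5 = 15.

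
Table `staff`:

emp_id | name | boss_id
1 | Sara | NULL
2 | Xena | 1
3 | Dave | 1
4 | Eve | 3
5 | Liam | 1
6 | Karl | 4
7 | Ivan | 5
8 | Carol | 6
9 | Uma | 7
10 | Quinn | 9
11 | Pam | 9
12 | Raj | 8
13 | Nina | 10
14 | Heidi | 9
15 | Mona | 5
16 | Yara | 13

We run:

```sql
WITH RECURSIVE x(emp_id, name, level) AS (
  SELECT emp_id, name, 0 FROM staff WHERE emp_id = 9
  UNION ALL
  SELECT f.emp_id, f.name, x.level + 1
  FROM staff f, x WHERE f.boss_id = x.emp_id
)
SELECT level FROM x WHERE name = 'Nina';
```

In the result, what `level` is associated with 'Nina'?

2

Base: emp_id=9 (Uma) at level 0.
Iteration 1: rows with boss_id in {9} -> Quinn (id 10, level 1), Pam (id 11, level 1), Heidi (id 14, level 1).
Iteration 2: rows with boss_id in {10,11,14} -> Nina (id 13, level 2).
Iteration 3: rows with boss_id in {13} -> Yara (id 16, level 3).
Iteration 4: no rows with boss_id in {16}; recursion stops.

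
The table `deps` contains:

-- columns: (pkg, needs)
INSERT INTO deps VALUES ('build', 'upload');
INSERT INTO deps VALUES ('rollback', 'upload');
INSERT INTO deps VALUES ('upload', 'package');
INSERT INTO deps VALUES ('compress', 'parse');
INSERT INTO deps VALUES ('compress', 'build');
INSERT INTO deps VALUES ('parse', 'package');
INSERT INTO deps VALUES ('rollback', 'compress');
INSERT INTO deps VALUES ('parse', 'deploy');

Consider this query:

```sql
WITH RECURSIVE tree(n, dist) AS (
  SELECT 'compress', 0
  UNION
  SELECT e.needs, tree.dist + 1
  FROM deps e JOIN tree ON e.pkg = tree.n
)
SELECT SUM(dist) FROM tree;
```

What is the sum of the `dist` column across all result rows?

Base: (compress, dist=0).
Iteration 1: edges from {compress} -> (build, dist=1), (parse, dist=1).
Iteration 2: edges from {build,parse} -> (deploy, dist=2), (package, dist=2), (upload, dist=2).
Iteration 3: edges from {deploy,package,upload} -> (package, dist=3).
Iteration 4: no outgoing edges from {package}; recursion stops.
SUM(dist) = 0 + 1 + 1 + 2 + 2 + 2 + 3 = 11.

11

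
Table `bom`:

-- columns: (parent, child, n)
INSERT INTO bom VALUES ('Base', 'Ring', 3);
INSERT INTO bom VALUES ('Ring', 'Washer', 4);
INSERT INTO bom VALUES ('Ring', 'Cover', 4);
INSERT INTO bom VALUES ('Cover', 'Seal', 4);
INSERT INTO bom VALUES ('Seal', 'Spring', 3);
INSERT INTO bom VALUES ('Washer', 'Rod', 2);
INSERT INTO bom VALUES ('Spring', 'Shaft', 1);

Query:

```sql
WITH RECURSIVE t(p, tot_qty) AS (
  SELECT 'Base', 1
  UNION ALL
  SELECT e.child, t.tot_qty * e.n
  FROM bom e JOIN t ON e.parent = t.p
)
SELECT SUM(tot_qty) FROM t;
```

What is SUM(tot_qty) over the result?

Base: (Base, tot_qty=1).
Iteration 1: components of {Base} -> Ring = 1*3 = 3.
Iteration 2: components of {Ring} -> Cover = 3*4 = 12, Washer = 3*4 = 12.
Iteration 3: components of {Cover,Washer} -> Rod = 12*2 = 24, Seal = 12*4 = 48.
Iteration 4: components of {Rod,Seal} -> Spring = 48*3 = 144.
Iteration 5: components of {Spring} -> Shaft = 144*1 = 144.
Iteration 6: no further components; recursion stops.
SUM(tot_qty) = 1 + 3 + 12 + 12 + 24 + 48 + 144 + 144 = 388.

388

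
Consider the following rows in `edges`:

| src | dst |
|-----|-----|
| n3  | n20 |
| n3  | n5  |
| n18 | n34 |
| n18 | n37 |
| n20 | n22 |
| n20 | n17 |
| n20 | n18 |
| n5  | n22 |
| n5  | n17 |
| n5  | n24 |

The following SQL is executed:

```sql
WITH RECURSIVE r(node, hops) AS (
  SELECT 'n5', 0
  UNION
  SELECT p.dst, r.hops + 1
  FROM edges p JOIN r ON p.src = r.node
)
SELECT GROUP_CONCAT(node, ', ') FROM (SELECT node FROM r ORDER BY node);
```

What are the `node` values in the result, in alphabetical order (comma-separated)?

Base: (n5, hops=0).
Iteration 1: edges from {n5} -> (n17, hops=1), (n22, hops=1), (n24, hops=1).
Iteration 2: no outgoing edges from {n17,n22,n24}; recursion stops.

n17, n22, n24, n5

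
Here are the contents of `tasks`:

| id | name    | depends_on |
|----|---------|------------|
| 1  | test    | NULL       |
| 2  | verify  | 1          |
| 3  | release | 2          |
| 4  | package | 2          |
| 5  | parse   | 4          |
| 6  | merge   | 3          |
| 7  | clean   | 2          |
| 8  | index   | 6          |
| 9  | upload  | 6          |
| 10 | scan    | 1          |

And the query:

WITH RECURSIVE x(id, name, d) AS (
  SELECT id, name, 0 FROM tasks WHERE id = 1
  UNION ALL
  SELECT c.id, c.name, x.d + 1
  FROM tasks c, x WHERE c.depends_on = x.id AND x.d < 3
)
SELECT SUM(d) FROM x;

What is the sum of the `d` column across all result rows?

Base: id=1 (test) at d 0.
Iteration 1: rows with depends_on in {1} -> verify (id 2, d 1), scan (id 10, d 1).
Iteration 2: rows with depends_on in {2,10} -> release (id 3, d 2), package (id 4, d 2), clean (id 7, d 2).
Iteration 3: rows with depends_on in {3,4,7} -> parse (id 5, d 3), merge (id 6, d 3).
Iteration 4: d < 3 fails for all current rows; recursion stops.
SUM(d) = 0 + 1 + 1 + 2 + 2 + 2 + 3 + 3 = 14.

14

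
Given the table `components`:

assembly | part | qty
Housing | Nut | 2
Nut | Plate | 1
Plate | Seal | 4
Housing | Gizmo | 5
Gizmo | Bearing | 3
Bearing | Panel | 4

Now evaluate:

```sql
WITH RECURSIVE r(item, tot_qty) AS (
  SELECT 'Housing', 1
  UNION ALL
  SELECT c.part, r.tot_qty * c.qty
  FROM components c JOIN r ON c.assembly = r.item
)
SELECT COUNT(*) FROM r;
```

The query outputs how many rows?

Base: (Housing, tot_qty=1).
Iteration 1: components of {Housing} -> Gizmo = 1*5 = 5, Nut = 1*2 = 2.
Iteration 2: components of {Gizmo,Nut} -> Bearing = 5*3 = 15, Plate = 2*1 = 2.
Iteration 3: components of {Bearing,Plate} -> Panel = 15*4 = 60, Seal = 2*4 = 8.
Iteration 4: no further components; recursion stops.
Total rows emitted: 7.

7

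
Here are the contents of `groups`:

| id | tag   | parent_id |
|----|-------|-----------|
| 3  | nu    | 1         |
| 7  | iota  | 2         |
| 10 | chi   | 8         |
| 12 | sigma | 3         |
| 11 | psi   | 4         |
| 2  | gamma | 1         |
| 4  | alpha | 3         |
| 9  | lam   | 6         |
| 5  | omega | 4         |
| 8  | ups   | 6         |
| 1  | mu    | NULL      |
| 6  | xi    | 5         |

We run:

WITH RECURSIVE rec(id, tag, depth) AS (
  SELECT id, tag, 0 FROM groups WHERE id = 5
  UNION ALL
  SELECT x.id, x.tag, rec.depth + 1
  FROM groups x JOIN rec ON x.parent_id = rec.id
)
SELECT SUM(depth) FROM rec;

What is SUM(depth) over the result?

8

Base: id=5 (omega) at depth 0.
Iteration 1: rows with parent_id in {5} -> xi (id 6, depth 1).
Iteration 2: rows with parent_id in {6} -> ups (id 8, depth 2), lam (id 9, depth 2).
Iteration 3: rows with parent_id in {8,9} -> chi (id 10, depth 3).
Iteration 4: no rows with parent_id in {10}; recursion stops.
SUM(depth) = 0 + 1 + 2 + 2 + 3 = 8.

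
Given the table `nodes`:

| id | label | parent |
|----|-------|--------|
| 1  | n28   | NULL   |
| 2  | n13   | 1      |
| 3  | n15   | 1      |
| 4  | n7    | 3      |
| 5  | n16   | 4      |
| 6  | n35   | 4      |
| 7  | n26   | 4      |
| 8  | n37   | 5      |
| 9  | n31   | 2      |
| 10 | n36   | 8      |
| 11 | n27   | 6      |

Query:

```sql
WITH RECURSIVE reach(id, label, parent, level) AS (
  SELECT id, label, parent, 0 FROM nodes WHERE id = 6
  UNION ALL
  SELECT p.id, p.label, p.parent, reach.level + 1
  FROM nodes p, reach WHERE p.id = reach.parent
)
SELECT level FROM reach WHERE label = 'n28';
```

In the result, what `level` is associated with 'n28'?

3

Base: id=6 (n35), parent=4, level 0.
Iteration 1: join on id=4 -> n7 (id 4, parent=3, level 1).
Iteration 2: join on id=3 -> n15 (id 3, parent=1, level 2).
Iteration 3: join on id=1 -> n28 (id 1, parent=NULL, level 3).
Iteration 4: parent is NULL; no match; recursion stops.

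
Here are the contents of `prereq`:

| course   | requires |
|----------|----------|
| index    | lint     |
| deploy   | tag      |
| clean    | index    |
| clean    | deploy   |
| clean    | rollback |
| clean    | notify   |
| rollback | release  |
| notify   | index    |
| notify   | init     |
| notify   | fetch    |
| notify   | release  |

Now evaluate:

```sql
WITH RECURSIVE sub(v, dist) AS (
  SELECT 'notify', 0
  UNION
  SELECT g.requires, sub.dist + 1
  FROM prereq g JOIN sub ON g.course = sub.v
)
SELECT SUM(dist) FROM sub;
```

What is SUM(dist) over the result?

Base: (notify, dist=0).
Iteration 1: edges from {notify} -> (fetch, dist=1), (index, dist=1), (init, dist=1), (release, dist=1).
Iteration 2: edges from {fetch,index,init,release} -> (lint, dist=2).
Iteration 3: no outgoing edges from {lint}; recursion stops.
SUM(dist) = 0 + 1 + 1 + 1 + 1 + 2 = 6.

6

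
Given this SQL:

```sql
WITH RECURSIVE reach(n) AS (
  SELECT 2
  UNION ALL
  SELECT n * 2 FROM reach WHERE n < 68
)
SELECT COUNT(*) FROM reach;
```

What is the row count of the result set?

Base: n=2.
Iteration 1: 2 < 68 holds -> n = 2 * 2 = 4.
Iteration 2: 4 < 68 holds -> n = 4 * 2 = 8.
Iteration 3: 8 < 68 holds -> n = 8 * 2 = 16.
Iteration 4: 16 < 68 holds -> n = 16 * 2 = 32.
Iteration 5: 32 < 68 holds -> n = 32 * 2 = 64.
Iteration 6: 64 < 68 holds -> n = 64 * 2 = 128.
Iteration 7: 128 < 68 fails; recursion stops.
Total rows emitted: 7.

7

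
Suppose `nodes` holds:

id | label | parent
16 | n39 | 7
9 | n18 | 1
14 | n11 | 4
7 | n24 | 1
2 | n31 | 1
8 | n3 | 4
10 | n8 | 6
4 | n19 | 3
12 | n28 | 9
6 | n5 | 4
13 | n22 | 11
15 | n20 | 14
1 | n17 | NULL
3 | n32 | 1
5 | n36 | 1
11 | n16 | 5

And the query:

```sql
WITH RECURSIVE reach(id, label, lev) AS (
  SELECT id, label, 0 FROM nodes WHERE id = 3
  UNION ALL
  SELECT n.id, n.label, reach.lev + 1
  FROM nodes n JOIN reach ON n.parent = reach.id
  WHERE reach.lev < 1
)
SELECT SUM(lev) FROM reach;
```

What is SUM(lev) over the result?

1

Base: id=3 (n32) at lev 0.
Iteration 1: rows with parent in {3} -> n19 (id 4, lev 1).
Iteration 2: lev < 1 fails for all current rows; recursion stops.
SUM(lev) = 0 + 1 = 1.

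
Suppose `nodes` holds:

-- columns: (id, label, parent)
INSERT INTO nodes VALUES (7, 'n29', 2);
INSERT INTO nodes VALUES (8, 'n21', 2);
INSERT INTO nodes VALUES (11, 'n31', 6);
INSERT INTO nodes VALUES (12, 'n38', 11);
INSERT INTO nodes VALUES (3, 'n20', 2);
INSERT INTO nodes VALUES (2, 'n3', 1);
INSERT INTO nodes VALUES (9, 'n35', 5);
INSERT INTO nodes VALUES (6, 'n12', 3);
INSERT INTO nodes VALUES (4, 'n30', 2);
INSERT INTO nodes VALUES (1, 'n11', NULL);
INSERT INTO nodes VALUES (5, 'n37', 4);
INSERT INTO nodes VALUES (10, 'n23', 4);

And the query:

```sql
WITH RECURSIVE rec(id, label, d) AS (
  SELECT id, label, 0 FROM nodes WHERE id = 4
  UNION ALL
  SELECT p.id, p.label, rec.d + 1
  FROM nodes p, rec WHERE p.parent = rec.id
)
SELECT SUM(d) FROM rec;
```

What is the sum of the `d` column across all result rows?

Base: id=4 (n30) at d 0.
Iteration 1: rows with parent in {4} -> n37 (id 5, d 1), n23 (id 10, d 1).
Iteration 2: rows with parent in {5,10} -> n35 (id 9, d 2).
Iteration 3: no rows with parent in {9}; recursion stops.
SUM(d) = 0 + 1 + 1 + 2 = 4.

4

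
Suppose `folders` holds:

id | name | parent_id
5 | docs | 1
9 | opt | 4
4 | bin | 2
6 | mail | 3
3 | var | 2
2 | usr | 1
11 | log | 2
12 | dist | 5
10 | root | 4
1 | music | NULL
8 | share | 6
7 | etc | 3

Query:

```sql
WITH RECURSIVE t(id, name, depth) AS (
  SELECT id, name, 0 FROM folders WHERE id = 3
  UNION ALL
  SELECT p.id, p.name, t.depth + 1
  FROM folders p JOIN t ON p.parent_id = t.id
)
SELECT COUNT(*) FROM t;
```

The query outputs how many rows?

Base: id=3 (var) at depth 0.
Iteration 1: rows with parent_id in {3} -> mail (id 6, depth 1), etc (id 7, depth 1).
Iteration 2: rows with parent_id in {6,7} -> share (id 8, depth 2).
Iteration 3: no rows with parent_id in {8}; recursion stops.
Total rows emitted: 4.

4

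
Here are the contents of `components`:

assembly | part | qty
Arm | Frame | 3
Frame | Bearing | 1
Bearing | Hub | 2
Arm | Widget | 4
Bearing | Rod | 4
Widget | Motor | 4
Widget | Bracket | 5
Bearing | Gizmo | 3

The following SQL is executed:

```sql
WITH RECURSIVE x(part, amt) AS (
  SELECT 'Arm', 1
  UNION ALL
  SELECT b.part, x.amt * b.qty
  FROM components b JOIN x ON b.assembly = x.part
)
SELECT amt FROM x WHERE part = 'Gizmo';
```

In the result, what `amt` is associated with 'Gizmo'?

9

Base: (Arm, amt=1).
Iteration 1: components of {Arm} -> Frame = 1*3 = 3, Widget = 1*4 = 4.
Iteration 2: components of {Frame,Widget} -> Bearing = 3*1 = 3, Bracket = 4*5 = 20, Motor = 4*4 = 16.
Iteration 3: components of {Bearing,Bracket,Motor} -> Gizmo = 3*3 = 9, Hub = 3*2 = 6, Rod = 3*4 = 12.
Iteration 4: no further components; recursion stops.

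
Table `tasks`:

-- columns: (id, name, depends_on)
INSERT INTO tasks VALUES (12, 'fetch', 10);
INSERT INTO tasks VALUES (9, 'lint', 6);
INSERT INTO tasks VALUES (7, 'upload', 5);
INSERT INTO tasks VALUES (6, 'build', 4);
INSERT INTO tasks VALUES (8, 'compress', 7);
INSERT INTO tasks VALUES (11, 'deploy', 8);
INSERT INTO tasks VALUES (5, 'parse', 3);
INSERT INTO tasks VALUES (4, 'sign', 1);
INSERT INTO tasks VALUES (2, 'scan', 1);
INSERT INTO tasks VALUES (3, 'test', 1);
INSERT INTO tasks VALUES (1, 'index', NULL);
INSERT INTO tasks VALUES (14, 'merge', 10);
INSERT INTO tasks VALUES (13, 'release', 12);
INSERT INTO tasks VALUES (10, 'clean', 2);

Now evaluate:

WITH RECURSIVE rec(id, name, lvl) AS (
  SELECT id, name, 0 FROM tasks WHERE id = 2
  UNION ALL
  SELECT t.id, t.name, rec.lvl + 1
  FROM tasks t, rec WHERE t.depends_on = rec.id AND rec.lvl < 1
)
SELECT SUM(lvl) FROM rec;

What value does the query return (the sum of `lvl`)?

Base: id=2 (scan) at lvl 0.
Iteration 1: rows with depends_on in {2} -> clean (id 10, lvl 1).
Iteration 2: lvl < 1 fails for all current rows; recursion stops.
SUM(lvl) = 0 + 1 = 1.

1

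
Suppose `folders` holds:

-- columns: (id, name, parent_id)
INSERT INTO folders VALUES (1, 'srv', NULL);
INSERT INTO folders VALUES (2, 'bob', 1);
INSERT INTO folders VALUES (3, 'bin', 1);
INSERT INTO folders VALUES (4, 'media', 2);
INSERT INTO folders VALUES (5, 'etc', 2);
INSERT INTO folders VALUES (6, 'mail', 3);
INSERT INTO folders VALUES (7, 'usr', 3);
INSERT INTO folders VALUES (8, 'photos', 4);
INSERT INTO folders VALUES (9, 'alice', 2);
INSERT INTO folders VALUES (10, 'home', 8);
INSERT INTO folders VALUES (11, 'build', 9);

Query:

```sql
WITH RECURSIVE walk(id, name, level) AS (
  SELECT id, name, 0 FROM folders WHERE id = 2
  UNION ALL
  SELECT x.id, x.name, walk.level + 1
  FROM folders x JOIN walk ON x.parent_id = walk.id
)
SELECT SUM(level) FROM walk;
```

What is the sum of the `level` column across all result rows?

10

Base: id=2 (bob) at level 0.
Iteration 1: rows with parent_id in {2} -> media (id 4, level 1), etc (id 5, level 1), alice (id 9, level 1).
Iteration 2: rows with parent_id in {4,5,9} -> photos (id 8, level 2), build (id 11, level 2).
Iteration 3: rows with parent_id in {8,11} -> home (id 10, level 3).
Iteration 4: no rows with parent_id in {10}; recursion stops.
SUM(level) = 0 + 1 + 1 + 1 + 2 + 2 + 3 = 10.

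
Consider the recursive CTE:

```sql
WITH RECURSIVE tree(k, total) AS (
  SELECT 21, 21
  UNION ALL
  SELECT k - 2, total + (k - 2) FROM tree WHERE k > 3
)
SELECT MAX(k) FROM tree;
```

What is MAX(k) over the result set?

21

Base: k=21, total=21.
Iteration 1: 21 > 3 holds -> k = 21 - 2 = 19, total = 21 + 19 = 40.
Iteration 2: 19 > 3 holds -> k = 19 - 2 = 17, total = 40 + 17 = 57.
Iteration 3: 17 > 3 holds -> k = 17 - 2 = 15, total = 57 + 15 = 72.
Iteration 4: 15 > 3 holds -> k = 15 - 2 = 13, total = 72 + 13 = 85.
Iteration 5: 13 > 3 holds -> k = 13 - 2 = 11, total = 85 + 11 = 96.
Iteration 6: 11 > 3 holds -> k = 11 - 2 = 9, total = 96 + 9 = 105.
Iteration 7: 9 > 3 holds -> k = 9 - 2 = 7, total = 105 + 7 = 112.
Iteration 8: 7 > 3 holds -> k = 7 - 2 = 5, total = 112 + 5 = 117.
Iteration 9: 5 > 3 holds -> k = 5 - 2 = 3, total = 117 + 3 = 120.
Iteration 10: 3 > 3 fails; recursion stops.
k values: 21, 19, 17, 15, 13, 11, 9, 7, 5, 3; the maximum is 21.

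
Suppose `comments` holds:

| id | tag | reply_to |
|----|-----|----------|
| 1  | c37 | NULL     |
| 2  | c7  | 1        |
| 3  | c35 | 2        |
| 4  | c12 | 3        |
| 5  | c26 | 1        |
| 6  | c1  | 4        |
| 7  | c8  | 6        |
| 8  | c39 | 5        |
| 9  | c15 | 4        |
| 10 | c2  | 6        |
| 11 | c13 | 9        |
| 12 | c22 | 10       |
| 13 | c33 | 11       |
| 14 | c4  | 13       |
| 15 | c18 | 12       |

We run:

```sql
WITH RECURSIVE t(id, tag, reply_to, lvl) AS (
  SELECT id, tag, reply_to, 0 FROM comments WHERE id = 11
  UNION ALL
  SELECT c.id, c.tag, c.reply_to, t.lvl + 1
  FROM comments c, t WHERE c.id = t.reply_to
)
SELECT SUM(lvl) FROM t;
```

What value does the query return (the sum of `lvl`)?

15

Base: id=11 (c13), reply_to=9, lvl 0.
Iteration 1: join on id=9 -> c15 (id 9, reply_to=4, lvl 1).
Iteration 2: join on id=4 -> c12 (id 4, reply_to=3, lvl 2).
Iteration 3: join on id=3 -> c35 (id 3, reply_to=2, lvl 3).
Iteration 4: join on id=2 -> c7 (id 2, reply_to=1, lvl 4).
Iteration 5: join on id=1 -> c37 (id 1, reply_to=NULL, lvl 5).
Iteration 6: reply_to is NULL; no match; recursion stops.
SUM(lvl) = 0 + 1 + 2 + 3 + 4 + 5 = 15.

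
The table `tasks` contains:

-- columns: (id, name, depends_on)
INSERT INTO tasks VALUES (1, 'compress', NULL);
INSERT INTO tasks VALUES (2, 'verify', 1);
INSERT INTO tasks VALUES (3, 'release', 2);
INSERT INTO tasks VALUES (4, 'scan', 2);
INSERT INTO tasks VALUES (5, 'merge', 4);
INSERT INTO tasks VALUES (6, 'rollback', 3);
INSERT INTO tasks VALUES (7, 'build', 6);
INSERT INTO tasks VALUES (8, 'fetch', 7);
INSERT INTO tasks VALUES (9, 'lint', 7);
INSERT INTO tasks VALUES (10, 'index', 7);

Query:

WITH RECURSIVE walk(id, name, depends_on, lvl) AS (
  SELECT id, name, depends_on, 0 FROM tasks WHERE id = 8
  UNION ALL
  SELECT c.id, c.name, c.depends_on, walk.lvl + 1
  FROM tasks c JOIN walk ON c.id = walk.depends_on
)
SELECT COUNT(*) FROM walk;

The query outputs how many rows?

Base: id=8 (fetch), depends_on=7, lvl 0.
Iteration 1: join on id=7 -> build (id 7, depends_on=6, lvl 1).
Iteration 2: join on id=6 -> rollback (id 6, depends_on=3, lvl 2).
Iteration 3: join on id=3 -> release (id 3, depends_on=2, lvl 3).
Iteration 4: join on id=2 -> verify (id 2, depends_on=1, lvl 4).
Iteration 5: join on id=1 -> compress (id 1, depends_on=NULL, lvl 5).
Iteration 6: depends_on is NULL; no match; recursion stops.
Total rows emitted: 6.

6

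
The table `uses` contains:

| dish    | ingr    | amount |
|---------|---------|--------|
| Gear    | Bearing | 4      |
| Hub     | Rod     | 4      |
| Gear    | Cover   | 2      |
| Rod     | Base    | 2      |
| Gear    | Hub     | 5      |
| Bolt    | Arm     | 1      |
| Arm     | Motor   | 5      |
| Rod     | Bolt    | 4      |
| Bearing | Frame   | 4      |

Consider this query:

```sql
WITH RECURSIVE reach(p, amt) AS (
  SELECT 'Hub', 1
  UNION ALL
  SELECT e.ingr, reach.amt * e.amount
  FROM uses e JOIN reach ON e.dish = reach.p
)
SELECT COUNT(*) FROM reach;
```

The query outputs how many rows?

Base: (Hub, amt=1).
Iteration 1: components of {Hub} -> Rod = 1*4 = 4.
Iteration 2: components of {Rod} -> Base = 4*2 = 8, Bolt = 4*4 = 16.
Iteration 3: components of {Base,Bolt} -> Arm = 16*1 = 16.
Iteration 4: components of {Arm} -> Motor = 16*5 = 80.
Iteration 5: no further components; recursion stops.
Total rows emitted: 6.

6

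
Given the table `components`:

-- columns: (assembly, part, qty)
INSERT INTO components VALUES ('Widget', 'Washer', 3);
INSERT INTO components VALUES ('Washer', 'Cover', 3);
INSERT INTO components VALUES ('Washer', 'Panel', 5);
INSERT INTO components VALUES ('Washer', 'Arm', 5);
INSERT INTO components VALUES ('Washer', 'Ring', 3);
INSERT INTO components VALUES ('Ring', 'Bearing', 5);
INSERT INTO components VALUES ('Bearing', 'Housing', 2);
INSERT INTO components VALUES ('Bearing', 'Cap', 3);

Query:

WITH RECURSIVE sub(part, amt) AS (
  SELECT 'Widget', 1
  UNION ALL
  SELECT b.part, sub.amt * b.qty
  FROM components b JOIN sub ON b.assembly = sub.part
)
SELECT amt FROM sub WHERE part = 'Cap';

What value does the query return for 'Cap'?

135

Base: (Widget, amt=1).
Iteration 1: components of {Widget} -> Washer = 1*3 = 3.
Iteration 2: components of {Washer} -> Arm = 3*5 = 15, Cover = 3*3 = 9, Panel = 3*5 = 15, Ring = 3*3 = 9.
Iteration 3: components of {Arm,Cover,Panel,Ring} -> Bearing = 9*5 = 45.
Iteration 4: components of {Bearing} -> Cap = 45*3 = 135, Housing = 45*2 = 90.
Iteration 5: no further components; recursion stops.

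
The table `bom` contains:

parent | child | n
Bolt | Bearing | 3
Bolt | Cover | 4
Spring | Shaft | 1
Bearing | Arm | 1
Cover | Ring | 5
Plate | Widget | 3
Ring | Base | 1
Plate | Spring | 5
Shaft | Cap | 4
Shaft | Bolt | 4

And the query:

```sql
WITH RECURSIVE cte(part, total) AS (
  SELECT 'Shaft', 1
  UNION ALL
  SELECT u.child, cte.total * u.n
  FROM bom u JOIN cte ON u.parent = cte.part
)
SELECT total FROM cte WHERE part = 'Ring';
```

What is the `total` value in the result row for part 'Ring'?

80

Base: (Shaft, total=1).
Iteration 1: components of {Shaft} -> Bolt = 1*4 = 4, Cap = 1*4 = 4.
Iteration 2: components of {Bolt,Cap} -> Bearing = 4*3 = 12, Cover = 4*4 = 16.
Iteration 3: components of {Bearing,Cover} -> Arm = 12*1 = 12, Ring = 16*5 = 80.
Iteration 4: components of {Arm,Ring} -> Base = 80*1 = 80.
Iteration 5: no further components; recursion stops.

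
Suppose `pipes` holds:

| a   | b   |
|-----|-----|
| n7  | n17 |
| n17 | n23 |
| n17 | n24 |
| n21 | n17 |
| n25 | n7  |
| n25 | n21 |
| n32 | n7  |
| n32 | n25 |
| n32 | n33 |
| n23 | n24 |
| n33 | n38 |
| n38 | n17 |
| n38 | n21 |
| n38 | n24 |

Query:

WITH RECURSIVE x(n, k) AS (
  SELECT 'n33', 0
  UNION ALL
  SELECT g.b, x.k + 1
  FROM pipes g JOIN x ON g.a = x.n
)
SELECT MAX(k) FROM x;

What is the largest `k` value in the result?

Base: (n33, k=0).
Iteration 1: edges from {n33} -> (n38, k=1).
Iteration 2: edges from {n38} -> (n17, k=2), (n21, k=2), (n24, k=2).
Iteration 3: edges from {n17,n21,n24} -> (n17, k=3), (n23, k=3), (n24, k=3).
Iteration 4: edges from {n17,n23,n24} -> (n23, k=4), (n24, k=4) x2. [UNION ALL keeps all 3 new rows, including repeats]
Iteration 5: edges from {n23,n24} -> (n24, k=5).
Iteration 6: no outgoing edges from {n24}; recursion stops.
k values: 0, 1, 2, 2, 2, 3, 3, 3, 4, 4, 4, 5; the maximum is 5.

5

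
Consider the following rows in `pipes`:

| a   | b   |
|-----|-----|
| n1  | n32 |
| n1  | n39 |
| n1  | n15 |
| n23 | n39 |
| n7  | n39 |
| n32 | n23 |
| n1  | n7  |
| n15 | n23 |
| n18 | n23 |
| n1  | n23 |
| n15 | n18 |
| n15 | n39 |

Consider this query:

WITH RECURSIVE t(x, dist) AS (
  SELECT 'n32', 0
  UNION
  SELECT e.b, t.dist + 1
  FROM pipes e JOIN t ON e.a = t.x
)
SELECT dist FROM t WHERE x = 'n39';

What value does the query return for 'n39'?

Base: (n32, dist=0).
Iteration 1: edges from {n32} -> (n23, dist=1).
Iteration 2: edges from {n23} -> (n39, dist=2).
Iteration 3: no outgoing edges from {n39}; recursion stops.

2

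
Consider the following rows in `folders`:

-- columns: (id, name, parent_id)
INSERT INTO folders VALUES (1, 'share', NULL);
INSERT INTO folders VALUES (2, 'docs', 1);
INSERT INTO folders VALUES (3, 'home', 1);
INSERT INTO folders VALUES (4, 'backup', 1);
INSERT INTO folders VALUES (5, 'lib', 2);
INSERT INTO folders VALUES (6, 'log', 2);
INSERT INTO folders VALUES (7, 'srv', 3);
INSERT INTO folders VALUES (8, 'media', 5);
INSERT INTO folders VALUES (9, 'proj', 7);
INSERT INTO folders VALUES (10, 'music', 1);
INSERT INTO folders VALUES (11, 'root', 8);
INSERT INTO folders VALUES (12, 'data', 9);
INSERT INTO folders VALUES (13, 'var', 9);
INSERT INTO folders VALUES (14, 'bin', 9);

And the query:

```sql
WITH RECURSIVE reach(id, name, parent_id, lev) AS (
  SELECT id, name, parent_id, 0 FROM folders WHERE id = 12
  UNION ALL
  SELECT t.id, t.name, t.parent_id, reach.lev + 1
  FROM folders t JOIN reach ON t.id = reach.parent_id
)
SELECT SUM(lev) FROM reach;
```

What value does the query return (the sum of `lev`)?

10

Base: id=12 (data), parent_id=9, lev 0.
Iteration 1: join on id=9 -> proj (id 9, parent_id=7, lev 1).
Iteration 2: join on id=7 -> srv (id 7, parent_id=3, lev 2).
Iteration 3: join on id=3 -> home (id 3, parent_id=1, lev 3).
Iteration 4: join on id=1 -> share (id 1, parent_id=NULL, lev 4).
Iteration 5: parent_id is NULL; no match; recursion stops.
SUM(lev) = 0 + 1 + 2 + 3 + 4 = 10.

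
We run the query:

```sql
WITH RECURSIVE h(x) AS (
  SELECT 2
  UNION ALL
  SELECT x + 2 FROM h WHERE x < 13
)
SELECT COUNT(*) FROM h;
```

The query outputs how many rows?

7

Base: x=2.
Iteration 1: 2 < 13 holds -> x = 2 + 2 = 4.
Iteration 2: 4 < 13 holds -> x = 4 + 2 = 6.
Iteration 3: 6 < 13 holds -> x = 6 + 2 = 8.
Iteration 4: 8 < 13 holds -> x = 8 + 2 = 10.
Iteration 5: 10 < 13 holds -> x = 10 + 2 = 12.
Iteration 6: 12 < 13 holds -> x = 12 + 2 = 14.
Iteration 7: 14 < 13 fails; recursion stops.
Total rows emitted: 7.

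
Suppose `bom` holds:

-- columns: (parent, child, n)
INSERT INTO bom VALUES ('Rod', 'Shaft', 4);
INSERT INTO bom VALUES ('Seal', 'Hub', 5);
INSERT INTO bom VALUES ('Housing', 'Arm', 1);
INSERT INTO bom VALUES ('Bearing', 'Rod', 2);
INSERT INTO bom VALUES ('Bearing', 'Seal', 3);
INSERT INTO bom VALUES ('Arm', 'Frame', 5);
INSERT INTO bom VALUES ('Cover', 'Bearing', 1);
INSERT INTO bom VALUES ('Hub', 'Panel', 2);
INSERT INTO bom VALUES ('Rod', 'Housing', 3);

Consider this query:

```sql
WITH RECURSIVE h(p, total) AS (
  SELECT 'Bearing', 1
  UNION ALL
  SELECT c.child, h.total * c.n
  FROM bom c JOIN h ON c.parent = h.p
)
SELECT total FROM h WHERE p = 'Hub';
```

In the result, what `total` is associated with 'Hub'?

15

Base: (Bearing, total=1).
Iteration 1: components of {Bearing} -> Rod = 1*2 = 2, Seal = 1*3 = 3.
Iteration 2: components of {Rod,Seal} -> Housing = 2*3 = 6, Hub = 3*5 = 15, Shaft = 2*4 = 8.
Iteration 3: components of {Housing,Hub,Shaft} -> Arm = 6*1 = 6, Panel = 15*2 = 30.
Iteration 4: components of {Arm,Panel} -> Frame = 6*5 = 30.
Iteration 5: no further components; recursion stops.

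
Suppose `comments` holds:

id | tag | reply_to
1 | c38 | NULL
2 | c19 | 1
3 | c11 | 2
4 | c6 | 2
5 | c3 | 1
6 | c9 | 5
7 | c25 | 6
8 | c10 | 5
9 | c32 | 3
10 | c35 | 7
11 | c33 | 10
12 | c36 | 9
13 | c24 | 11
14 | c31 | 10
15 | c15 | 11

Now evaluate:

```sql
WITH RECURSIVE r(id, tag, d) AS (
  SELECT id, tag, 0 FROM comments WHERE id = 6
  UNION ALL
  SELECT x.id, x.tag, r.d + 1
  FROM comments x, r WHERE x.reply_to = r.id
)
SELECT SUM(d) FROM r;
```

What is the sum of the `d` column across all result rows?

17

Base: id=6 (c9) at d 0.
Iteration 1: rows with reply_to in {6} -> c25 (id 7, d 1).
Iteration 2: rows with reply_to in {7} -> c35 (id 10, d 2).
Iteration 3: rows with reply_to in {10} -> c33 (id 11, d 3), c31 (id 14, d 3).
Iteration 4: rows with reply_to in {11,14} -> c24 (id 13, d 4), c15 (id 15, d 4).
Iteration 5: no rows with reply_to in {13,15}; recursion stops.
SUM(d) = 0 + 1 + 2 + 3 + 3 + 4 + 4 = 17.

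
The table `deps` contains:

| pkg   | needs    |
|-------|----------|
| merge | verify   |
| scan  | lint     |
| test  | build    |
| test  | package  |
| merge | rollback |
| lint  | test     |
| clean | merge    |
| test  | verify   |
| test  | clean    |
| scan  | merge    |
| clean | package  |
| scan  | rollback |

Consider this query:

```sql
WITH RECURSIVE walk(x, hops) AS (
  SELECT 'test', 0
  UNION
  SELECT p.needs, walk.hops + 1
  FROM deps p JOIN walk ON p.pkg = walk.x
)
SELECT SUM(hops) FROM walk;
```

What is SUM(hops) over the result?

14

Base: (test, hops=0).
Iteration 1: edges from {test} -> (build, hops=1), (clean, hops=1), (package, hops=1), (verify, hops=1).
Iteration 2: edges from {build,clean,package,verify} -> (merge, hops=2), (package, hops=2).
Iteration 3: edges from {merge,package} -> (rollback, hops=3), (verify, hops=3).
Iteration 4: no outgoing edges from {rollback,verify}; recursion stops.
SUM(hops) = 0 + 1 + 1 + 1 + 1 + 2 + 2 + 3 + 3 = 14.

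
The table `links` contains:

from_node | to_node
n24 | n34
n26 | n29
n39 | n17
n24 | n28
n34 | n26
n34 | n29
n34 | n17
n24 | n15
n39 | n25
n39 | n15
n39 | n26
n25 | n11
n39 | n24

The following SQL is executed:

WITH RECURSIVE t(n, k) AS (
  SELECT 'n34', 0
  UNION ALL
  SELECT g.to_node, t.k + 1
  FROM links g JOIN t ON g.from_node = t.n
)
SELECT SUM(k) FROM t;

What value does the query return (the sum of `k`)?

Base: (n34, k=0).
Iteration 1: edges from {n34} -> (n17, k=1), (n26, k=1), (n29, k=1).
Iteration 2: edges from {n17,n26,n29} -> (n29, k=2).
Iteration 3: no outgoing edges from {n29}; recursion stops.
SUM(k) = 0 + 1 + 1 + 1 + 2 = 5.

5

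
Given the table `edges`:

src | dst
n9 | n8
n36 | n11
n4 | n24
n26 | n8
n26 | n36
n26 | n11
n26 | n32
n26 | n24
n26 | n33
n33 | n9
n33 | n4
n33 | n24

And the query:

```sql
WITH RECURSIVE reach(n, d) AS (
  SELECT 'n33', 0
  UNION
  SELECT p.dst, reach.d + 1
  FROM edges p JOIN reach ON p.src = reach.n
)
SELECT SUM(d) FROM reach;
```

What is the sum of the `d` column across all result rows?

Base: (n33, d=0).
Iteration 1: edges from {n33} -> (n24, d=1), (n4, d=1), (n9, d=1).
Iteration 2: edges from {n24,n4,n9} -> (n24, d=2), (n8, d=2).
Iteration 3: no outgoing edges from {n24,n8}; recursion stops.
SUM(d) = 0 + 1 + 1 + 1 + 2 + 2 = 7.

7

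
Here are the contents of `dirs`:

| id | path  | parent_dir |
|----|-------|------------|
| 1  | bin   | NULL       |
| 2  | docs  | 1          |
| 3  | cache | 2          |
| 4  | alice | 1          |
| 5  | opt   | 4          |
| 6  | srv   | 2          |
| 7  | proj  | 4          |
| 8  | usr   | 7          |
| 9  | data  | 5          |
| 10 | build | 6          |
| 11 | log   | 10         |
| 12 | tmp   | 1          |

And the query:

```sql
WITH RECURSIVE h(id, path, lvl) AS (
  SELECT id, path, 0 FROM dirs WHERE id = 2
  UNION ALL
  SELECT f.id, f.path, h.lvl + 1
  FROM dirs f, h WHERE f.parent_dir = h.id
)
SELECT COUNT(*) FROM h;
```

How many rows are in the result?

Base: id=2 (docs) at lvl 0.
Iteration 1: rows with parent_dir in {2} -> cache (id 3, lvl 1), srv (id 6, lvl 1).
Iteration 2: rows with parent_dir in {3,6} -> build (id 10, lvl 2).
Iteration 3: rows with parent_dir in {10} -> log (id 11, lvl 3).
Iteration 4: no rows with parent_dir in {11}; recursion stops.
Total rows emitted: 5.

5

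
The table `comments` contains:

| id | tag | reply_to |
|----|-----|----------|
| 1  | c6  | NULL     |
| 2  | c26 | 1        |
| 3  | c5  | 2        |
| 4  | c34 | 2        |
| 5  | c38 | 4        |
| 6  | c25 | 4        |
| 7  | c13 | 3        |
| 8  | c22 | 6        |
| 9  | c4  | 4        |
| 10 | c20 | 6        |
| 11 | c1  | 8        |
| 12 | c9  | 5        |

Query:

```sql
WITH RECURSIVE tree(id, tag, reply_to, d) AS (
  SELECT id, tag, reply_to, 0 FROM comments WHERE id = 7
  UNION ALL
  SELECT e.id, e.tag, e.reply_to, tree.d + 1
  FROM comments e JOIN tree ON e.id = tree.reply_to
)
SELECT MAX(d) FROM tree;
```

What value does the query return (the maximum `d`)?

3

Base: id=7 (c13), reply_to=3, d 0.
Iteration 1: join on id=3 -> c5 (id 3, reply_to=2, d 1).
Iteration 2: join on id=2 -> c26 (id 2, reply_to=1, d 2).
Iteration 3: join on id=1 -> c6 (id 1, reply_to=NULL, d 3).
Iteration 4: reply_to is NULL; no match; recursion stops.
d values: 0, 1, 2, 3; the maximum is 3.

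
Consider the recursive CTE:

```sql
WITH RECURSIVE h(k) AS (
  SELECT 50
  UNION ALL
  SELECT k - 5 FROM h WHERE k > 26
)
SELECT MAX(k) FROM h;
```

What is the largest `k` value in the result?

Base: k=50.
Iteration 1: 50 > 26 holds -> k = 50 - 5 = 45.
Iteration 2: 45 > 26 holds -> k = 45 - 5 = 40.
Iteration 3: 40 > 26 holds -> k = 40 - 5 = 35.
Iteration 4: 35 > 26 holds -> k = 35 - 5 = 30.
Iteration 5: 30 > 26 holds -> k = 30 - 5 = 25.
Iteration 6: 25 > 26 fails; recursion stops.
k values: 50, 45, 40, 35, 30, 25; the maximum is 50.

50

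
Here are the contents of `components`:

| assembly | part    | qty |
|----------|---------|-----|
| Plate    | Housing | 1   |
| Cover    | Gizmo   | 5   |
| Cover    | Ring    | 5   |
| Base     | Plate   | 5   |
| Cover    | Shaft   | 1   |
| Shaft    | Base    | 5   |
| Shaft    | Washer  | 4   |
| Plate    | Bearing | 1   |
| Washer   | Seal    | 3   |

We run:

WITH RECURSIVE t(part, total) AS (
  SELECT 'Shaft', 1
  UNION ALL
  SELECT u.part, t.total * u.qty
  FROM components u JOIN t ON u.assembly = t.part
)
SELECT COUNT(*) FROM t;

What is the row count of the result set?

7

Base: (Shaft, total=1).
Iteration 1: components of {Shaft} -> Base = 1*5 = 5, Washer = 1*4 = 4.
Iteration 2: components of {Base,Washer} -> Plate = 5*5 = 25, Seal = 4*3 = 12.
Iteration 3: components of {Plate,Seal} -> Bearing = 25*1 = 25, Housing = 25*1 = 25.
Iteration 4: no further components; recursion stops.
Total rows emitted: 7.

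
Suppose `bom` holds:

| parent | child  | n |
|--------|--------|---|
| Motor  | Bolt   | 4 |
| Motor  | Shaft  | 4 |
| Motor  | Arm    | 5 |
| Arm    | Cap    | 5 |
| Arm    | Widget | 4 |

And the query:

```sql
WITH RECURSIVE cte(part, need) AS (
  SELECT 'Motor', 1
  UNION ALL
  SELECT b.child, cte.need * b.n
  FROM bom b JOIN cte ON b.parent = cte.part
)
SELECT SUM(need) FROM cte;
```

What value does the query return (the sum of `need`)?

59

Base: (Motor, need=1).
Iteration 1: components of {Motor} -> Arm = 1*5 = 5, Bolt = 1*4 = 4, Shaft = 1*4 = 4.
Iteration 2: components of {Arm,Bolt,Shaft} -> Cap = 5*5 = 25, Widget = 5*4 = 20.
Iteration 3: no further components; recursion stops.
SUM(need) = 1 + 4 + 4 + 5 + 25 + 20 = 59.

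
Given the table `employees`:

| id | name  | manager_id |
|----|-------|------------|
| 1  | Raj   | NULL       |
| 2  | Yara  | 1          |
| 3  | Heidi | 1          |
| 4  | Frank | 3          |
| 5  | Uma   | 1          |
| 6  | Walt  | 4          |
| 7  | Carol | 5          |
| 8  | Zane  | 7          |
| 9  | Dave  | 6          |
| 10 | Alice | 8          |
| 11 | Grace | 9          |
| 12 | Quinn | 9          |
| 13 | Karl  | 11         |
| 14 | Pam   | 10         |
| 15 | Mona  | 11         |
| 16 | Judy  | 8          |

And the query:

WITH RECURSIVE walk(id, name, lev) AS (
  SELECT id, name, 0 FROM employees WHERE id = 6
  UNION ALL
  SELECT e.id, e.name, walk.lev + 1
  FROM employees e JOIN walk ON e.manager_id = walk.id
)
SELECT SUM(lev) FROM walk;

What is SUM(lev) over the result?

11

Base: id=6 (Walt) at lev 0.
Iteration 1: rows with manager_id in {6} -> Dave (id 9, lev 1).
Iteration 2: rows with manager_id in {9} -> Grace (id 11, lev 2), Quinn (id 12, lev 2).
Iteration 3: rows with manager_id in {11,12} -> Karl (id 13, lev 3), Mona (id 15, lev 3).
Iteration 4: no rows with manager_id in {13,15}; recursion stops.
SUM(lev) = 0 + 1 + 2 + 2 + 3 + 3 = 11.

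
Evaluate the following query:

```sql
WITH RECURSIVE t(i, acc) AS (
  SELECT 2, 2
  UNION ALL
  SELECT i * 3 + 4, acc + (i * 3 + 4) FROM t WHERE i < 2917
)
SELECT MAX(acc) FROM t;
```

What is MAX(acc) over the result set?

Base: i=2, acc=2.
Iteration 1: 2 < 2917 holds -> i = 2 * 3 + 4 = 10, acc = 2 + 10 = 12.
Iteration 2: 10 < 2917 holds -> i = 10 * 3 + 4 = 34, acc = 12 + 34 = 46.
Iteration 3: 34 < 2917 holds -> i = 34 * 3 + 4 = 106, acc = 46 + 106 = 152.
Iteration 4: 106 < 2917 holds -> i = 106 * 3 + 4 = 322, acc = 152 + 322 = 474.
Iteration 5: 322 < 2917 holds -> i = 322 * 3 + 4 = 970, acc = 474 + 970 = 1444.
Iteration 6: 970 < 2917 holds -> i = 970 * 3 + 4 = 2914, acc = 1444 + 2914 = 4358.
Iteration 7: 2914 < 2917 holds -> i = 2914 * 3 + 4 = 8746, acc = 4358 + 8746 = 13104.
Iteration 8: 8746 < 2917 fails; recursion stops.
acc values: 2, 12, 46, 152, 474, 1444, 4358, 13104; the maximum is 13104.

13104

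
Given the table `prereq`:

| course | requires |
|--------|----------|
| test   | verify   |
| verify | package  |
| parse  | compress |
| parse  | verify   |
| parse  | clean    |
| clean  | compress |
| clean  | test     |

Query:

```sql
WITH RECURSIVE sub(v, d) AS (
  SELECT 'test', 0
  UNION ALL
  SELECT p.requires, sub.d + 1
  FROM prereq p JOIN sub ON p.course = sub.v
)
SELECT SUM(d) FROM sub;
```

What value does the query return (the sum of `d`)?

3

Base: (test, d=0).
Iteration 1: edges from {test} -> (verify, d=1).
Iteration 2: edges from {verify} -> (package, d=2).
Iteration 3: no outgoing edges from {package}; recursion stops.
SUM(d) = 0 + 1 + 2 = 3.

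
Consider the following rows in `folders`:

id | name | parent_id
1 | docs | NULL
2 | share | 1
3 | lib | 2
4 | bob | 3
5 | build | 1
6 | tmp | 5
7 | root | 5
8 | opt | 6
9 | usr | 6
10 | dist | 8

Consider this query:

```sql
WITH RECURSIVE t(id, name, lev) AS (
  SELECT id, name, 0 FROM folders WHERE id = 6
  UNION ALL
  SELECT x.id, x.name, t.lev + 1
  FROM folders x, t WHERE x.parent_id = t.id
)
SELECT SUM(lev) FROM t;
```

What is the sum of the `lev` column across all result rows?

Base: id=6 (tmp) at lev 0.
Iteration 1: rows with parent_id in {6} -> opt (id 8, lev 1), usr (id 9, lev 1).
Iteration 2: rows with parent_id in {8,9} -> dist (id 10, lev 2).
Iteration 3: no rows with parent_id in {10}; recursion stops.
SUM(lev) = 0 + 1 + 1 + 2 = 4.

4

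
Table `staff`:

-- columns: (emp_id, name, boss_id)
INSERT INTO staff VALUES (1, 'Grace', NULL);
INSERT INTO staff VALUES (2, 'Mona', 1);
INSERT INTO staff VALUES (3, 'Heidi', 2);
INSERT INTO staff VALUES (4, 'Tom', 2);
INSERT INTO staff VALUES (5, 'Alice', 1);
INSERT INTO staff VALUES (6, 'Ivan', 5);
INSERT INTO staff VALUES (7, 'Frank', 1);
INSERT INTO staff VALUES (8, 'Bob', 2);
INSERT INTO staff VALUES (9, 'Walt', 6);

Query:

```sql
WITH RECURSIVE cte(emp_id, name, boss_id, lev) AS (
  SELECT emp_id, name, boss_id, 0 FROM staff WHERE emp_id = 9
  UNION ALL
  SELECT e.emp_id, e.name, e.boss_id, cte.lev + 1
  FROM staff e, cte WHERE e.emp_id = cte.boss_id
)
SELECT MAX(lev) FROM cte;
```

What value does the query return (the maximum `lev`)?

3

Base: emp_id=9 (Walt), boss_id=6, lev 0.
Iteration 1: join on emp_id=6 -> Ivan (id 6, boss_id=5, lev 1).
Iteration 2: join on emp_id=5 -> Alice (id 5, boss_id=1, lev 2).
Iteration 3: join on emp_id=1 -> Grace (id 1, boss_id=NULL, lev 3).
Iteration 4: boss_id is NULL; no match; recursion stops.
lev values: 0, 1, 2, 3; the maximum is 3.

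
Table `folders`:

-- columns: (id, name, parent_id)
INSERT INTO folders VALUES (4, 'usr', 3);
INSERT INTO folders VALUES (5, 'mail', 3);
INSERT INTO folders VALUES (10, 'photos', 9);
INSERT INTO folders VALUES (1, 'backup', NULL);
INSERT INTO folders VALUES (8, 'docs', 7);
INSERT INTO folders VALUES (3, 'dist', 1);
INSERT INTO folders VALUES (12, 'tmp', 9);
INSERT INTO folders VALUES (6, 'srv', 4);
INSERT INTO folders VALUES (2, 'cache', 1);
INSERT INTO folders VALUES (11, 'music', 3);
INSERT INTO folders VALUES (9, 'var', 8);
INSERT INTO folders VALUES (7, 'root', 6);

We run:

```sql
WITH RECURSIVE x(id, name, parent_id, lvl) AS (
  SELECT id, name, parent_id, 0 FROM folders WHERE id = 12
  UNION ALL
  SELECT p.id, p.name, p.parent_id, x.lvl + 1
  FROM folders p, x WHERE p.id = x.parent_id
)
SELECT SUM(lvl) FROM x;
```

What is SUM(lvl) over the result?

Base: id=12 (tmp), parent_id=9, lvl 0.
Iteration 1: join on id=9 -> var (id 9, parent_id=8, lvl 1).
Iteration 2: join on id=8 -> docs (id 8, parent_id=7, lvl 2).
Iteration 3: join on id=7 -> root (id 7, parent_id=6, lvl 3).
Iteration 4: join on id=6 -> srv (id 6, parent_id=4, lvl 4).
Iteration 5: join on id=4 -> usr (id 4, parent_id=3, lvl 5).
Iteration 6: join on id=3 -> dist (id 3, parent_id=1, lvl 6).
Iteration 7: join on id=1 -> backup (id 1, parent_id=NULL, lvl 7).
Iteration 8: parent_id is NULL; no match; recursion stops.
SUM(lvl) = 0 + 1 + 2 + 3 + 4 + 5 + 6 + 7 = 28.

28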